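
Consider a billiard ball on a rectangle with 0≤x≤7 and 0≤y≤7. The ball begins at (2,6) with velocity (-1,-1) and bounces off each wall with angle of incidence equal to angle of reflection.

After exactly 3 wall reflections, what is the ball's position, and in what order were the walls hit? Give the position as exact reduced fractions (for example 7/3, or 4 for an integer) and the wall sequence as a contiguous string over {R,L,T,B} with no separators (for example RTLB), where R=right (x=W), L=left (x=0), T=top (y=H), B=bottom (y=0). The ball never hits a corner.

Final position: (7,3)
Wall sequence: LBR

1. t=2 → L at (0,4); v=(1,-1)
2. t=4 → B at (4,0); v=(1,1)
3. t=3 → R at (7,3); v=(-1,1)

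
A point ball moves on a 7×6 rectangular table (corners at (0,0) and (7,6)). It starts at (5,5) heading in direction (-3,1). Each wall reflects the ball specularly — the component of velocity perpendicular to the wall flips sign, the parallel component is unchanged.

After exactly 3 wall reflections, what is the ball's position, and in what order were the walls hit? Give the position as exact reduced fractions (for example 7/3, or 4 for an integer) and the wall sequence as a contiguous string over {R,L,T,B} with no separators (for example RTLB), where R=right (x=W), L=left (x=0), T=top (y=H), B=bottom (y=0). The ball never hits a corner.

1. t=1 → T at (2,6); v=(-3,-1)
2. t=2/3 → L at (0,16/3); v=(3,-1)
3. t=7/3 → R at (7,3); v=(-3,-1)

Final position: (7,3)
Wall sequence: TLR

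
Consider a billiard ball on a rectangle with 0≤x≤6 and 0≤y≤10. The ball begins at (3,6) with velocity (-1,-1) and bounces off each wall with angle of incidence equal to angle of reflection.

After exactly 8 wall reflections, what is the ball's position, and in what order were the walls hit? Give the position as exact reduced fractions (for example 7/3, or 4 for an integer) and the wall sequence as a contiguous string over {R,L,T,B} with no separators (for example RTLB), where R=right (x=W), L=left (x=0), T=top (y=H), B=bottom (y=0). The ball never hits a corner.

Final position: (0,1)
Wall sequence: LBRLTRBL

1. t=3 → L at (0,3); v=(1,-1)
2. t=3 → B at (3,0); v=(1,1)
3. t=3 → R at (6,3); v=(-1,1)
4. t=6 → L at (0,9); v=(1,1)
5. t=1 → T at (1,10); v=(1,-1)
6. t=5 → R at (6,5); v=(-1,-1)
7. t=5 → B at (1,0); v=(-1,1)
8. t=1 → L at (0,1); v=(1,1)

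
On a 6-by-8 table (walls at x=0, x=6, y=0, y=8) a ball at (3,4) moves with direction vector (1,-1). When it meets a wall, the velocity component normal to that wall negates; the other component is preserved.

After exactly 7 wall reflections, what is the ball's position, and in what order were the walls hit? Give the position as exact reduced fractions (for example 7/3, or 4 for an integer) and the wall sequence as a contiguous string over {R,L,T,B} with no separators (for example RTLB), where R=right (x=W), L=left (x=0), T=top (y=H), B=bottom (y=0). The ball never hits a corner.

Final position: (0,1)
Wall sequence: RBLTRBL

1. t=3 → R at (6,1); v=(-1,-1)
2. t=1 → B at (5,0); v=(-1,1)
3. t=5 → L at (0,5); v=(1,1)
4. t=3 → T at (3,8); v=(1,-1)
5. t=3 → R at (6,5); v=(-1,-1)
6. t=5 → B at (1,0); v=(-1,1)
7. t=1 → L at (0,1); v=(1,1)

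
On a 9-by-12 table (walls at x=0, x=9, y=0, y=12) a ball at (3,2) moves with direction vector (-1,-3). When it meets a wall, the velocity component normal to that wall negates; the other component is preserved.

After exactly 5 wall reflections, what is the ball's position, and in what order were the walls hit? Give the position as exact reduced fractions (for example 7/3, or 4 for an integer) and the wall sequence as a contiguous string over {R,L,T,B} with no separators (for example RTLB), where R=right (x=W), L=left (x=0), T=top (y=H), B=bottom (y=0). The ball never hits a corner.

Final position: (9,10)
Wall sequence: BLTBR

1. t=2/3 → B at (7/3,0); v=(-1,3)
2. t=7/3 → L at (0,7); v=(1,3)
3. t=5/3 → T at (5/3,12); v=(1,-3)
4. t=4 → B at (17/3,0); v=(1,3)
5. t=10/3 → R at (9,10); v=(-1,3)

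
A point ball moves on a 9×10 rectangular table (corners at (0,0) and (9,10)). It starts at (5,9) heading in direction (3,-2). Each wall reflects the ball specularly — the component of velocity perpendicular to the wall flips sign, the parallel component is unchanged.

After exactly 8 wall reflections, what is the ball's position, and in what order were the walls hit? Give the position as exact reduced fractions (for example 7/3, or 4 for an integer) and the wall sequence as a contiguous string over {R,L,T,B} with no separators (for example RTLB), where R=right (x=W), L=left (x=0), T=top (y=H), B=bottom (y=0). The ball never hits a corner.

1. t=4/3 → R at (9,19/3); v=(-3,-2)
2. t=3 → L at (0,1/3); v=(3,-2)
3. t=1/6 → B at (1/2,0); v=(3,2)
4. t=17/6 → R at (9,17/3); v=(-3,2)
5. t=13/6 → T at (5/2,10); v=(-3,-2)
6. t=5/6 → L at (0,25/3); v=(3,-2)
7. t=3 → R at (9,7/3); v=(-3,-2)
8. t=7/6 → B at (11/2,0); v=(-3,2)

Final position: (11/2,0)
Wall sequence: RLBRTLRB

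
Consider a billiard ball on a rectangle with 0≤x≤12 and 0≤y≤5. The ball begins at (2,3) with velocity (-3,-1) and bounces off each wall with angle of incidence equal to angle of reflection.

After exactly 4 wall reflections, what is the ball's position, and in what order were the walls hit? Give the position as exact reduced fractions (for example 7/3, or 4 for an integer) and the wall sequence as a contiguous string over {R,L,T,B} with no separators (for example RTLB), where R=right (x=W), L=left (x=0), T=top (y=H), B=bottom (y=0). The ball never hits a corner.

1. t=2/3 → L at (0,7/3); v=(3,-1)
2. t=7/3 → B at (7,0); v=(3,1)
3. t=5/3 → R at (12,5/3); v=(-3,1)
4. t=10/3 → T at (2,5); v=(-3,-1)

Final position: (2,5)
Wall sequence: LBRT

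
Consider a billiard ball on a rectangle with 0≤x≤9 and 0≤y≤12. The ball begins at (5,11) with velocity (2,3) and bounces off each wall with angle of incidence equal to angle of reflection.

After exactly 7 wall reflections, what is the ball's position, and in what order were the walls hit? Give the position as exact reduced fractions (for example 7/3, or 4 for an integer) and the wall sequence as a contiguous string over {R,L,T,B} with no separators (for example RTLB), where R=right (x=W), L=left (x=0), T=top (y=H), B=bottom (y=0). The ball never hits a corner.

Final position: (19/3,0)
Wall sequence: TRBLTRB

1. t=1/3 → T at (17/3,12); v=(2,-3)
2. t=5/3 → R at (9,7); v=(-2,-3)
3. t=7/3 → B at (13/3,0); v=(-2,3)
4. t=13/6 → L at (0,13/2); v=(2,3)
5. t=11/6 → T at (11/3,12); v=(2,-3)
6. t=8/3 → R at (9,4); v=(-2,-3)
7. t=4/3 → B at (19/3,0); v=(-2,3)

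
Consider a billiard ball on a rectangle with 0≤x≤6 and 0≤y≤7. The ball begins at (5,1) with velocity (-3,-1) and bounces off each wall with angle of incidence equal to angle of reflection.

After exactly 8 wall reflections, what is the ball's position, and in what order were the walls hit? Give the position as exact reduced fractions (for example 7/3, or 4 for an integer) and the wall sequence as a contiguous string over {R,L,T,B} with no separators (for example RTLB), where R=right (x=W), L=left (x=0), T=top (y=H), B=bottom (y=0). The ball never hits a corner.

1. t=1 → B at (2,0); v=(-3,1)
2. t=2/3 → L at (0,2/3); v=(3,1)
3. t=2 → R at (6,8/3); v=(-3,1)
4. t=2 → L at (0,14/3); v=(3,1)
5. t=2 → R at (6,20/3); v=(-3,1)
6. t=1/3 → T at (5,7); v=(-3,-1)
7. t=5/3 → L at (0,16/3); v=(3,-1)
8. t=2 → R at (6,10/3); v=(-3,-1)

Final position: (6,10/3)
Wall sequence: BLRLRTLR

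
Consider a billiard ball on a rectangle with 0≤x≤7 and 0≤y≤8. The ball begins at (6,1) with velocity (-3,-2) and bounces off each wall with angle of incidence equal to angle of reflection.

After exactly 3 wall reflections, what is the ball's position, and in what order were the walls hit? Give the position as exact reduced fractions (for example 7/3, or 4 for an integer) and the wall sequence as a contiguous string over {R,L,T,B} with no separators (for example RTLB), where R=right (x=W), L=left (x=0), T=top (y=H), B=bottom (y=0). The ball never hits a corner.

Final position: (7,23/3)
Wall sequence: BLR

1. t=1/2 → B at (9/2,0); v=(-3,2)
2. t=3/2 → L at (0,3); v=(3,2)
3. t=7/3 → R at (7,23/3); v=(-3,2)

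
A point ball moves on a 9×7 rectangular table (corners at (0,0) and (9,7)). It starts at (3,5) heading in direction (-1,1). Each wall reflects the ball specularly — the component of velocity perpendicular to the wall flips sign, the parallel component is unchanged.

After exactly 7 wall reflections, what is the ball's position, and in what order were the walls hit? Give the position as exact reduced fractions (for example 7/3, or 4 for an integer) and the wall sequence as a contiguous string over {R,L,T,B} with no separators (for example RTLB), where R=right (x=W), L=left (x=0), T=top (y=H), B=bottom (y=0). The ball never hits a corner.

1. t=2 → T at (1,7); v=(-1,-1)
2. t=1 → L at (0,6); v=(1,-1)
3. t=6 → B at (6,0); v=(1,1)
4. t=3 → R at (9,3); v=(-1,1)
5. t=4 → T at (5,7); v=(-1,-1)
6. t=5 → L at (0,2); v=(1,-1)
7. t=2 → B at (2,0); v=(1,1)

Final position: (2,0)
Wall sequence: TLBRTLB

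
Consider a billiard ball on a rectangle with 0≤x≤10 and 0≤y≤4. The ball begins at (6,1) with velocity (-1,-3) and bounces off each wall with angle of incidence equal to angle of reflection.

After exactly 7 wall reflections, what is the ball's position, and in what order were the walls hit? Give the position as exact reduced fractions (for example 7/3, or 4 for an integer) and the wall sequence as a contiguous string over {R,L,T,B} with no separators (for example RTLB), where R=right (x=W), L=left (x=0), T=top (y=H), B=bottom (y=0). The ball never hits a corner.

1. t=1/3 → B at (17/3,0); v=(-1,3)
2. t=4/3 → T at (13/3,4); v=(-1,-3)
3. t=4/3 → B at (3,0); v=(-1,3)
4. t=4/3 → T at (5/3,4); v=(-1,-3)
5. t=4/3 → B at (1/3,0); v=(-1,3)
6. t=1/3 → L at (0,1); v=(1,3)
7. t=1 → T at (1,4); v=(1,-3)

Final position: (1,4)
Wall sequence: BTBTBLT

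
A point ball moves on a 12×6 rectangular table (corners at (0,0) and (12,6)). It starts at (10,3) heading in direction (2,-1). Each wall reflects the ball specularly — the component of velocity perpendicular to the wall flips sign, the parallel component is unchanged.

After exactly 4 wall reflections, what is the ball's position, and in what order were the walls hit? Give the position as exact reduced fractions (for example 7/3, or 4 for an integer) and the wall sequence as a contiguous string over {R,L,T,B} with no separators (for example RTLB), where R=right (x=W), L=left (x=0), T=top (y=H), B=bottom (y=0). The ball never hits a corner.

1. t=1 → R at (12,2); v=(-2,-1)
2. t=2 → B at (8,0); v=(-2,1)
3. t=4 → L at (0,4); v=(2,1)
4. t=2 → T at (4,6); v=(2,-1)

Final position: (4,6)
Wall sequence: RBLT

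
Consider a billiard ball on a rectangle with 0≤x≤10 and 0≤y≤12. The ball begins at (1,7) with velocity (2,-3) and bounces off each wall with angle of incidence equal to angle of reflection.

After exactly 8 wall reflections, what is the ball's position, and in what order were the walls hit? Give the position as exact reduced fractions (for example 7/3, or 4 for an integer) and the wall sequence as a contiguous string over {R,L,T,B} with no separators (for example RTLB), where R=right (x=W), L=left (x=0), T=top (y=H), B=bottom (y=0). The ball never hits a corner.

Final position: (7/3,0)
Wall sequence: BRTLBTRB

1. t=7/3 → B at (17/3,0); v=(2,3)
2. t=13/6 → R at (10,13/2); v=(-2,3)
3. t=11/6 → T at (19/3,12); v=(-2,-3)
4. t=19/6 → L at (0,5/2); v=(2,-3)
5. t=5/6 → B at (5/3,0); v=(2,3)
6. t=4 → T at (29/3,12); v=(2,-3)
7. t=1/6 → R at (10,23/2); v=(-2,-3)
8. t=23/6 → B at (7/3,0); v=(-2,3)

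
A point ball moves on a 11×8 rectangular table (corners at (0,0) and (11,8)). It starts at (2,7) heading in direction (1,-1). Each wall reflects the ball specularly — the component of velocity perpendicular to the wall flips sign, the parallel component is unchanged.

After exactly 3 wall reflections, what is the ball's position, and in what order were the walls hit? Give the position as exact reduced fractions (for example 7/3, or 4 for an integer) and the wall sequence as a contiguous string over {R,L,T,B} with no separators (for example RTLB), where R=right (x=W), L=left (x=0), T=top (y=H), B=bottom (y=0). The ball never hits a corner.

1. t=7 → B at (9,0); v=(1,1)
2. t=2 → R at (11,2); v=(-1,1)
3. t=6 → T at (5,8); v=(-1,-1)

Final position: (5,8)
Wall sequence: BRT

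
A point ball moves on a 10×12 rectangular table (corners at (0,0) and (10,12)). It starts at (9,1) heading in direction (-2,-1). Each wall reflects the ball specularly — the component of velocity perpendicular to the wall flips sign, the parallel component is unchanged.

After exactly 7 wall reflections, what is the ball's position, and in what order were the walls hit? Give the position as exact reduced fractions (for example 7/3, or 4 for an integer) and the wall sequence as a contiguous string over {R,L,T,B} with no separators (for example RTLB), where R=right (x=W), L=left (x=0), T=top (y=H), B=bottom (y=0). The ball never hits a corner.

Final position: (0,1/2)
Wall sequence: BLRTLRL

1. t=1 → B at (7,0); v=(-2,1)
2. t=7/2 → L at (0,7/2); v=(2,1)
3. t=5 → R at (10,17/2); v=(-2,1)
4. t=7/2 → T at (3,12); v=(-2,-1)
5. t=3/2 → L at (0,21/2); v=(2,-1)
6. t=5 → R at (10,11/2); v=(-2,-1)
7. t=5 → L at (0,1/2); v=(2,-1)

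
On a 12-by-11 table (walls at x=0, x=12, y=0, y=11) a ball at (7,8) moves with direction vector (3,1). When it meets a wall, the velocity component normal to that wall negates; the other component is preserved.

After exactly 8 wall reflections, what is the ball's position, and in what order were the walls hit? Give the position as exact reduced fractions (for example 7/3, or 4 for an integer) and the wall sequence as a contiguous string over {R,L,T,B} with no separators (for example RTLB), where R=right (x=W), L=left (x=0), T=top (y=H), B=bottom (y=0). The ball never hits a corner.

Final position: (0,23/3)
Wall sequence: RTLRLBRL

1. t=5/3 → R at (12,29/3); v=(-3,1)
2. t=4/3 → T at (8,11); v=(-3,-1)
3. t=8/3 → L at (0,25/3); v=(3,-1)
4. t=4 → R at (12,13/3); v=(-3,-1)
5. t=4 → L at (0,1/3); v=(3,-1)
6. t=1/3 → B at (1,0); v=(3,1)
7. t=11/3 → R at (12,11/3); v=(-3,1)
8. t=4 → L at (0,23/3); v=(3,1)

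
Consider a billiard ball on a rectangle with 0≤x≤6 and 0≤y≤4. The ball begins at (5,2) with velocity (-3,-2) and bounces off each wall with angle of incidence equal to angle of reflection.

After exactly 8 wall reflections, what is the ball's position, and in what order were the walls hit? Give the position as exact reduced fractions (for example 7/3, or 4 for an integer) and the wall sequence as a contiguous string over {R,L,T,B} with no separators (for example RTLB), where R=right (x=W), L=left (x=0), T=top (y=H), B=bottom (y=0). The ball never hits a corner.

1. t=1 → B at (2,0); v=(-3,2)
2. t=2/3 → L at (0,4/3); v=(3,2)
3. t=4/3 → T at (4,4); v=(3,-2)
4. t=2/3 → R at (6,8/3); v=(-3,-2)
5. t=4/3 → B at (2,0); v=(-3,2)
6. t=2/3 → L at (0,4/3); v=(3,2)
7. t=4/3 → T at (4,4); v=(3,-2)
8. t=2/3 → R at (6,8/3); v=(-3,-2)

Final position: (6,8/3)
Wall sequence: BLTRBLTR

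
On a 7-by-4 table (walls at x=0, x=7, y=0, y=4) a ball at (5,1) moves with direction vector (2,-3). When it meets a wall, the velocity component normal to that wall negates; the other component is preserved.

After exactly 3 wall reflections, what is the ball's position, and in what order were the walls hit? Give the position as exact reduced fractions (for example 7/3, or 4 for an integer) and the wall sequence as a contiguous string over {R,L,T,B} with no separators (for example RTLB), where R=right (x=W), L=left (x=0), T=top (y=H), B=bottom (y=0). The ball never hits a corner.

Final position: (17/3,4)
Wall sequence: BRT

1. t=1/3 → B at (17/3,0); v=(2,3)
2. t=2/3 → R at (7,2); v=(-2,3)
3. t=2/3 → T at (17/3,4); v=(-2,-3)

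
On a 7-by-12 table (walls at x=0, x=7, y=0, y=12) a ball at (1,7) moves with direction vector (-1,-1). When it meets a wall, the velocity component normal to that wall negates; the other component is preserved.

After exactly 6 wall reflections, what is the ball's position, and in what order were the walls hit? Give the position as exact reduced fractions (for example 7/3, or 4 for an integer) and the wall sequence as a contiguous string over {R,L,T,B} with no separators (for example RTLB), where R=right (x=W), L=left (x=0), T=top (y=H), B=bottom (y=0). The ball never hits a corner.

1. t=1 → L at (0,6); v=(1,-1)
2. t=6 → B at (6,0); v=(1,1)
3. t=1 → R at (7,1); v=(-1,1)
4. t=7 → L at (0,8); v=(1,1)
5. t=4 → T at (4,12); v=(1,-1)
6. t=3 → R at (7,9); v=(-1,-1)

Final position: (7,9)
Wall sequence: LBRLTR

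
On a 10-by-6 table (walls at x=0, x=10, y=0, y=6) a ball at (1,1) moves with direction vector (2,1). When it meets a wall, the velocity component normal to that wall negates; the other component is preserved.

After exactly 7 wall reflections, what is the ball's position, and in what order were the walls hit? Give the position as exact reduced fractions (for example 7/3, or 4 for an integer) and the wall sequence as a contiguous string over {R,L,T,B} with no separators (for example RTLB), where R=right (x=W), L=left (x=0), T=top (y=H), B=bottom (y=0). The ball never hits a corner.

1. t=9/2 → R at (10,11/2); v=(-2,1)
2. t=1/2 → T at (9,6); v=(-2,-1)
3. t=9/2 → L at (0,3/2); v=(2,-1)
4. t=3/2 → B at (3,0); v=(2,1)
5. t=7/2 → R at (10,7/2); v=(-2,1)
6. t=5/2 → T at (5,6); v=(-2,-1)
7. t=5/2 → L at (0,7/2); v=(2,-1)

Final position: (0,7/2)
Wall sequence: RTLBRTL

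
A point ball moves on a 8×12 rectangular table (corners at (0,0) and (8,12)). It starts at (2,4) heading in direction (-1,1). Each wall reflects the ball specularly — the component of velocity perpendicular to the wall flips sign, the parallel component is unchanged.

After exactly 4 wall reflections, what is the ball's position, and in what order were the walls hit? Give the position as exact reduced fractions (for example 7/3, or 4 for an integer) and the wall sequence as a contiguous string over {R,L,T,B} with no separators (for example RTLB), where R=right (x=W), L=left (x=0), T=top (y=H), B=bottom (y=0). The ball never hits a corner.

Final position: (0,2)
Wall sequence: LTRL

1. t=2 → L at (0,6); v=(1,1)
2. t=6 → T at (6,12); v=(1,-1)
3. t=2 → R at (8,10); v=(-1,-1)
4. t=8 → L at (0,2); v=(1,-1)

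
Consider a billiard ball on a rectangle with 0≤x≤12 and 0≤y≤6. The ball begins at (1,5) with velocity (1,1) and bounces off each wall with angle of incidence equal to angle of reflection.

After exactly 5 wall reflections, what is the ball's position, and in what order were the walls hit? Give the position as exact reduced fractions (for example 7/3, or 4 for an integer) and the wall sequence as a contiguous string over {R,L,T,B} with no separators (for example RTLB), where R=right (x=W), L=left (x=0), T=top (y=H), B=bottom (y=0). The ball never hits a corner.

Final position: (4,0)
Wall sequence: TBRTB

1. t=1 → T at (2,6); v=(1,-1)
2. t=6 → B at (8,0); v=(1,1)
3. t=4 → R at (12,4); v=(-1,1)
4. t=2 → T at (10,6); v=(-1,-1)
5. t=6 → B at (4,0); v=(-1,1)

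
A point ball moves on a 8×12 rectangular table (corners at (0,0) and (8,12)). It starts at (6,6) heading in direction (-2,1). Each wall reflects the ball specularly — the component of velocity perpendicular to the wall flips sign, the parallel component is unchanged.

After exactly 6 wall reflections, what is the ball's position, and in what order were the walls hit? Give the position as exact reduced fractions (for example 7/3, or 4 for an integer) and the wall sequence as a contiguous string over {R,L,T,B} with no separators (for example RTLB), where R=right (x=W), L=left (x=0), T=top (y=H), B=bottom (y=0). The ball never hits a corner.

1. t=3 → L at (0,9); v=(2,1)
2. t=3 → T at (6,12); v=(2,-1)
3. t=1 → R at (8,11); v=(-2,-1)
4. t=4 → L at (0,7); v=(2,-1)
5. t=4 → R at (8,3); v=(-2,-1)
6. t=3 → B at (2,0); v=(-2,1)

Final position: (2,0)
Wall sequence: LTRLRB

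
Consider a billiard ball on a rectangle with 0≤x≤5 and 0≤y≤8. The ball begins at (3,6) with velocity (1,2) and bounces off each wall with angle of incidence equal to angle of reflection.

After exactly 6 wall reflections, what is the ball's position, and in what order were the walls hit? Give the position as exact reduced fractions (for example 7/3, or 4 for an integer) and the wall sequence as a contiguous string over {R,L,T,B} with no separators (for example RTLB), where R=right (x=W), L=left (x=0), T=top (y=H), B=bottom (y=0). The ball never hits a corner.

Final position: (5,2)
Wall sequence: TRBLTR

1. t=1 → T at (4,8); v=(1,-2)
2. t=1 → R at (5,6); v=(-1,-2)
3. t=3 → B at (2,0); v=(-1,2)
4. t=2 → L at (0,4); v=(1,2)
5. t=2 → T at (2,8); v=(1,-2)
6. t=3 → R at (5,2); v=(-1,-2)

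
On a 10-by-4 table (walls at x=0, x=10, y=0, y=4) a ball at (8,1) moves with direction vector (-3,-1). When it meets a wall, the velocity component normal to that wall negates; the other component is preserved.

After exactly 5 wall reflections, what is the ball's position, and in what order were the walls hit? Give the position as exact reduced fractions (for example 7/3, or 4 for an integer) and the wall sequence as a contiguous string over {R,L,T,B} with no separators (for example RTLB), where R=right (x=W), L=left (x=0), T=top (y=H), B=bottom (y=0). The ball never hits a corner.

Final position: (1,0)
Wall sequence: BLTRB

1. t=1 → B at (5,0); v=(-3,1)
2. t=5/3 → L at (0,5/3); v=(3,1)
3. t=7/3 → T at (7,4); v=(3,-1)
4. t=1 → R at (10,3); v=(-3,-1)
5. t=3 → B at (1,0); v=(-3,1)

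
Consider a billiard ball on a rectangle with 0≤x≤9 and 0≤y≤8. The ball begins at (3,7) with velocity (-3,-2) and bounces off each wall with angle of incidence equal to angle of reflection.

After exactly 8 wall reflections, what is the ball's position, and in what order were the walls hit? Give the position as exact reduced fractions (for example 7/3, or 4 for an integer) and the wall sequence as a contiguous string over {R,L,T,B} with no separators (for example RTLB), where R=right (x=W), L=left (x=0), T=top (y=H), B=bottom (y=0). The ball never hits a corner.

Final position: (0,3)
Wall sequence: LBRLTRBL

1. t=1 → L at (0,5); v=(3,-2)
2. t=5/2 → B at (15/2,0); v=(3,2)
3. t=1/2 → R at (9,1); v=(-3,2)
4. t=3 → L at (0,7); v=(3,2)
5. t=1/2 → T at (3/2,8); v=(3,-2)
6. t=5/2 → R at (9,3); v=(-3,-2)
7. t=3/2 → B at (9/2,0); v=(-3,2)
8. t=3/2 → L at (0,3); v=(3,2)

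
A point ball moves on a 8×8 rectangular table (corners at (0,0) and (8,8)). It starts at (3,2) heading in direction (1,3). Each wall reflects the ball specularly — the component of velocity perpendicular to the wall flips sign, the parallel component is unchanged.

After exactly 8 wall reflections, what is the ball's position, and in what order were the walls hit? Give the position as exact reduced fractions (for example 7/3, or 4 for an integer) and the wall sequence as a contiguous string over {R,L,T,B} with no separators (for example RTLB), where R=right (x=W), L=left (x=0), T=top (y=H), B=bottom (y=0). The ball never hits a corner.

1. t=2 → T at (5,8); v=(1,-3)
2. t=8/3 → B at (23/3,0); v=(1,3)
3. t=1/3 → R at (8,1); v=(-1,3)
4. t=7/3 → T at (17/3,8); v=(-1,-3)
5. t=8/3 → B at (3,0); v=(-1,3)
6. t=8/3 → T at (1/3,8); v=(-1,-3)
7. t=1/3 → L at (0,7); v=(1,-3)
8. t=7/3 → B at (7/3,0); v=(1,3)

Final position: (7/3,0)
Wall sequence: TBRTBTLB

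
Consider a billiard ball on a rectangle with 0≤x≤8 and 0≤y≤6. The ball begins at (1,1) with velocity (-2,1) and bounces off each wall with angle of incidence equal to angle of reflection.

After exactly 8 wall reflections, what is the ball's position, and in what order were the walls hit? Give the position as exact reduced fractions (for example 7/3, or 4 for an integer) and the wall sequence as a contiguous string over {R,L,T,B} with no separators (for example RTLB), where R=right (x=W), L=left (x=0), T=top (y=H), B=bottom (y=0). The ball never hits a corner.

1. t=1/2 → L at (0,3/2); v=(2,1)
2. t=4 → R at (8,11/2); v=(-2,1)
3. t=1/2 → T at (7,6); v=(-2,-1)
4. t=7/2 → L at (0,5/2); v=(2,-1)
5. t=5/2 → B at (5,0); v=(2,1)
6. t=3/2 → R at (8,3/2); v=(-2,1)
7. t=4 → L at (0,11/2); v=(2,1)
8. t=1/2 → T at (1,6); v=(2,-1)

Final position: (1,6)
Wall sequence: LRTLBRLT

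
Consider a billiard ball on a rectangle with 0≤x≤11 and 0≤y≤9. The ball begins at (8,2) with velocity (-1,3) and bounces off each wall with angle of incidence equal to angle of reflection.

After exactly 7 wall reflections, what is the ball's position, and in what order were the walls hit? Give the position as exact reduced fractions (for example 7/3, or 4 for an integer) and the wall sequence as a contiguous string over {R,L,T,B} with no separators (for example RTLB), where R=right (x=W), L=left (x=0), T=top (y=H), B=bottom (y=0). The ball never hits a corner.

1. t=7/3 → T at (17/3,9); v=(-1,-3)
2. t=3 → B at (8/3,0); v=(-1,3)
3. t=8/3 → L at (0,8); v=(1,3)
4. t=1/3 → T at (1/3,9); v=(1,-3)
5. t=3 → B at (10/3,0); v=(1,3)
6. t=3 → T at (19/3,9); v=(1,-3)
7. t=3 → B at (28/3,0); v=(1,3)

Final position: (28/3,0)
Wall sequence: TBLTBTB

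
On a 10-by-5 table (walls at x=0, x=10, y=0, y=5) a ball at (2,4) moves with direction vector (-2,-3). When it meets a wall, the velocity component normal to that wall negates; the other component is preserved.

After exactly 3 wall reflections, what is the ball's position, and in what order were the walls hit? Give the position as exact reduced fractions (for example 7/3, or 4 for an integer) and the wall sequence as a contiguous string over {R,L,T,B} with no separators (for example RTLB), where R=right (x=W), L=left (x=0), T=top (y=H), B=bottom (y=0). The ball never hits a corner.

Final position: (4,5)
Wall sequence: LBT

1. t=1 → L at (0,1); v=(2,-3)
2. t=1/3 → B at (2/3,0); v=(2,3)
3. t=5/3 → T at (4,5); v=(2,-3)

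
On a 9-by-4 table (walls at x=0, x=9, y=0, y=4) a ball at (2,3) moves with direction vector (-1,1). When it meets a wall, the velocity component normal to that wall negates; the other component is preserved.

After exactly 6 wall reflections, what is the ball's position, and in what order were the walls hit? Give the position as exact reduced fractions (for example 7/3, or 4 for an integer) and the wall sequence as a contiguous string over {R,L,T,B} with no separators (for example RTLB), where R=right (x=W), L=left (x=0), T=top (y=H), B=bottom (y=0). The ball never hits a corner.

1. t=1 → T at (1,4); v=(-1,-1)
2. t=1 → L at (0,3); v=(1,-1)
3. t=3 → B at (3,0); v=(1,1)
4. t=4 → T at (7,4); v=(1,-1)
5. t=2 → R at (9,2); v=(-1,-1)
6. t=2 → B at (7,0); v=(-1,1)

Final position: (7,0)
Wall sequence: TLBTRB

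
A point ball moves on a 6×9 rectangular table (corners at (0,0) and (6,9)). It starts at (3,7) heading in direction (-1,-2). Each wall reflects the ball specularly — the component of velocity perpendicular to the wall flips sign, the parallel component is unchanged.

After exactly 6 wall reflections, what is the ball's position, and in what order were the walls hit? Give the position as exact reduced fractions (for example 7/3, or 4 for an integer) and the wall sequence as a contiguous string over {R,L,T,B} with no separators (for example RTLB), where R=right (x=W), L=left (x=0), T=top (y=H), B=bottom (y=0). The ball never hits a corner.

1. t=3 → L at (0,1); v=(1,-2)
2. t=1/2 → B at (1/2,0); v=(1,2)
3. t=9/2 → T at (5,9); v=(1,-2)
4. t=1 → R at (6,7); v=(-1,-2)
5. t=7/2 → B at (5/2,0); v=(-1,2)
6. t=5/2 → L at (0,5); v=(1,2)

Final position: (0,5)
Wall sequence: LBTRBL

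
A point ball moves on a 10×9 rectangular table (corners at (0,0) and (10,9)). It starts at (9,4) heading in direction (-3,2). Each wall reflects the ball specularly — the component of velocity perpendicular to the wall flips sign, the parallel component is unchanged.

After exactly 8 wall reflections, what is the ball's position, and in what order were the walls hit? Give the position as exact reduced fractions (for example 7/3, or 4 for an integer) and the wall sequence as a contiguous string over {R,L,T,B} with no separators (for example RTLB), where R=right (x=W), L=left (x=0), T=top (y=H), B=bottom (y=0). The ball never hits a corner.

1. t=5/2 → T at (3/2,9); v=(-3,-2)
2. t=1/2 → L at (0,8); v=(3,-2)
3. t=10/3 → R at (10,4/3); v=(-3,-2)
4. t=2/3 → B at (8,0); v=(-3,2)
5. t=8/3 → L at (0,16/3); v=(3,2)
6. t=11/6 → T at (11/2,9); v=(3,-2)
7. t=3/2 → R at (10,6); v=(-3,-2)
8. t=3 → B at (1,0); v=(-3,2)

Final position: (1,0)
Wall sequence: TLRBLTRB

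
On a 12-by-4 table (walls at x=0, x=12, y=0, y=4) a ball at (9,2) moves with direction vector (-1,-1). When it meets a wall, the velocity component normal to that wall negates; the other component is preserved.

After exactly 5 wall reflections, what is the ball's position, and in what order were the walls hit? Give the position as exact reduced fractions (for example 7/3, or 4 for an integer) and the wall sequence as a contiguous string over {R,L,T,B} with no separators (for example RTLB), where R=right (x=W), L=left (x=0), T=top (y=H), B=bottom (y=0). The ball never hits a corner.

Final position: (5,4)
Wall sequence: BTLBT

1. t=2 → B at (7,0); v=(-1,1)
2. t=4 → T at (3,4); v=(-1,-1)
3. t=3 → L at (0,1); v=(1,-1)
4. t=1 → B at (1,0); v=(1,1)
5. t=4 → T at (5,4); v=(1,-1)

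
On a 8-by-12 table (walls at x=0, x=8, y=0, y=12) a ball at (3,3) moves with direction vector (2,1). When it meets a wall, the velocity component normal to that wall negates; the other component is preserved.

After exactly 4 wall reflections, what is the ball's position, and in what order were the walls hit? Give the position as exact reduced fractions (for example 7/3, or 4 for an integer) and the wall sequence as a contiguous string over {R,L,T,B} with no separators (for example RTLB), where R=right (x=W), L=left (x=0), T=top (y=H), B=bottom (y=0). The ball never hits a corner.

Final position: (8,21/2)
Wall sequence: RLTR

1. t=5/2 → R at (8,11/2); v=(-2,1)
2. t=4 → L at (0,19/2); v=(2,1)
3. t=5/2 → T at (5,12); v=(2,-1)
4. t=3/2 → R at (8,21/2); v=(-2,-1)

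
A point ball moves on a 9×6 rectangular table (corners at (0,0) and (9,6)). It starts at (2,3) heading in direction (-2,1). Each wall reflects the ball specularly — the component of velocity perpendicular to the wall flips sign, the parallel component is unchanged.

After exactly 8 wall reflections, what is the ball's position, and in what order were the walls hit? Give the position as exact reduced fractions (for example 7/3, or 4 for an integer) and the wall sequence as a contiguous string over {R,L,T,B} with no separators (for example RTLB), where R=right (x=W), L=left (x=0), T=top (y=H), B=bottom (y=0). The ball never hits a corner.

1. t=1 → L at (0,4); v=(2,1)
2. t=2 → T at (4,6); v=(2,-1)
3. t=5/2 → R at (9,7/2); v=(-2,-1)
4. t=7/2 → B at (2,0); v=(-2,1)
5. t=1 → L at (0,1); v=(2,1)
6. t=9/2 → R at (9,11/2); v=(-2,1)
7. t=1/2 → T at (8,6); v=(-2,-1)
8. t=4 → L at (0,2); v=(2,-1)

Final position: (0,2)
Wall sequence: LTRBLRTL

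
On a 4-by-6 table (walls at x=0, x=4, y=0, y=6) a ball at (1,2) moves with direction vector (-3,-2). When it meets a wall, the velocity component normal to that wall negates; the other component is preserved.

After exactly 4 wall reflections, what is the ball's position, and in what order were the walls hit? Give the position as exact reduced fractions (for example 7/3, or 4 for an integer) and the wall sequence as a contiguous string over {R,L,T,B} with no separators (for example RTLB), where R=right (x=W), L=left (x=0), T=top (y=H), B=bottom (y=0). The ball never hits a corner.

Final position: (0,4)
Wall sequence: LBRL

1. t=1/3 → L at (0,4/3); v=(3,-2)
2. t=2/3 → B at (2,0); v=(3,2)
3. t=2/3 → R at (4,4/3); v=(-3,2)
4. t=4/3 → L at (0,4); v=(3,2)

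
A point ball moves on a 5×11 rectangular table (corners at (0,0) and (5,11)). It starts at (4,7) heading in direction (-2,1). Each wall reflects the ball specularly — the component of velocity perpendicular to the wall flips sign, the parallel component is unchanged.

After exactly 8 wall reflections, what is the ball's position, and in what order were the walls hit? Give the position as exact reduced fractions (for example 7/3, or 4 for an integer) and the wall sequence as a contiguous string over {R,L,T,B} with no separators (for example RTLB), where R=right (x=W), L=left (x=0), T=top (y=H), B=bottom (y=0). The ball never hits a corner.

Final position: (4,0)
Wall sequence: LTRLRLRB

1. t=2 → L at (0,9); v=(2,1)
2. t=2 → T at (4,11); v=(2,-1)
3. t=1/2 → R at (5,21/2); v=(-2,-1)
4. t=5/2 → L at (0,8); v=(2,-1)
5. t=5/2 → R at (5,11/2); v=(-2,-1)
6. t=5/2 → L at (0,3); v=(2,-1)
7. t=5/2 → R at (5,1/2); v=(-2,-1)
8. t=1/2 → B at (4,0); v=(-2,1)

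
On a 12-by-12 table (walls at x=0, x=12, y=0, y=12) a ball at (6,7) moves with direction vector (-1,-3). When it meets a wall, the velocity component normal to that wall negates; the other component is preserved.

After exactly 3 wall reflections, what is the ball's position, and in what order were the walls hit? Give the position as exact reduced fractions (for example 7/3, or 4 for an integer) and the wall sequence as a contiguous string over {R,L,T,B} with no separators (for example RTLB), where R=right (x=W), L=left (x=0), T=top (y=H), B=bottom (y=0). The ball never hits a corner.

Final position: (1/3,12)
Wall sequence: BLT

1. t=7/3 → B at (11/3,0); v=(-1,3)
2. t=11/3 → L at (0,11); v=(1,3)
3. t=1/3 → T at (1/3,12); v=(1,-3)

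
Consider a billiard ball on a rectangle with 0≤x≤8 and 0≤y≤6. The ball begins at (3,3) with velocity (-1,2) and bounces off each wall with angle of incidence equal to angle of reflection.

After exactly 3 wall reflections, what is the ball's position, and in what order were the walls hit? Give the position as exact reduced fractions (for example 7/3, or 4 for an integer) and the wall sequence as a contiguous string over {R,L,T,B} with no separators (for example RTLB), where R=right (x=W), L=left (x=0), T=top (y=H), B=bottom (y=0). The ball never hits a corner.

Final position: (3/2,0)
Wall sequence: TLB

1. t=3/2 → T at (3/2,6); v=(-1,-2)
2. t=3/2 → L at (0,3); v=(1,-2)
3. t=3/2 → B at (3/2,0); v=(1,2)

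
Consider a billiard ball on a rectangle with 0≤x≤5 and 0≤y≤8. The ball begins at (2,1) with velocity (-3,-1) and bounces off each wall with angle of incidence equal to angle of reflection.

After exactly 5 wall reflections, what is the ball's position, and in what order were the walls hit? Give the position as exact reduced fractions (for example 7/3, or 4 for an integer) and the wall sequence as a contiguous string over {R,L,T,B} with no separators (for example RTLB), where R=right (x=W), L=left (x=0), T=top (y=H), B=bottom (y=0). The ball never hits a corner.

Final position: (5,14/3)
Wall sequence: LBRLR

1. t=2/3 → L at (0,1/3); v=(3,-1)
2. t=1/3 → B at (1,0); v=(3,1)
3. t=4/3 → R at (5,4/3); v=(-3,1)
4. t=5/3 → L at (0,3); v=(3,1)
5. t=5/3 → R at (5,14/3); v=(-3,1)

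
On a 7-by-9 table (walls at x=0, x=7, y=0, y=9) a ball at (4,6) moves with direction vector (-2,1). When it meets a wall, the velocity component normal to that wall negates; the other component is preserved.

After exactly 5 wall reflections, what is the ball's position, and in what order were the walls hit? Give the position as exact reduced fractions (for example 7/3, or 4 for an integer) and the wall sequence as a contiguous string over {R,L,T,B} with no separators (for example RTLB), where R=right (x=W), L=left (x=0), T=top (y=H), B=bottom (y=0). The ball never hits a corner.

1. t=2 → L at (0,8); v=(2,1)
2. t=1 → T at (2,9); v=(2,-1)
3. t=5/2 → R at (7,13/2); v=(-2,-1)
4. t=7/2 → L at (0,3); v=(2,-1)
5. t=3 → B at (6,0); v=(2,1)

Final position: (6,0)
Wall sequence: LTRLB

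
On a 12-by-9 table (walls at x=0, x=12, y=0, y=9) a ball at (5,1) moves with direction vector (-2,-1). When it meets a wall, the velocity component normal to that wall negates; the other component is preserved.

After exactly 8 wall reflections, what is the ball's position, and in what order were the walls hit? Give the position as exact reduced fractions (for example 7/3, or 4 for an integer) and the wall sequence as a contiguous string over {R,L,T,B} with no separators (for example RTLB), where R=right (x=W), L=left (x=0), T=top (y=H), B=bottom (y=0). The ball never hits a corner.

Final position: (0,15/2)
Wall sequence: BLRTLBRL

1. t=1 → B at (3,0); v=(-2,1)
2. t=3/2 → L at (0,3/2); v=(2,1)
3. t=6 → R at (12,15/2); v=(-2,1)
4. t=3/2 → T at (9,9); v=(-2,-1)
5. t=9/2 → L at (0,9/2); v=(2,-1)
6. t=9/2 → B at (9,0); v=(2,1)
7. t=3/2 → R at (12,3/2); v=(-2,1)
8. t=6 → L at (0,15/2); v=(2,1)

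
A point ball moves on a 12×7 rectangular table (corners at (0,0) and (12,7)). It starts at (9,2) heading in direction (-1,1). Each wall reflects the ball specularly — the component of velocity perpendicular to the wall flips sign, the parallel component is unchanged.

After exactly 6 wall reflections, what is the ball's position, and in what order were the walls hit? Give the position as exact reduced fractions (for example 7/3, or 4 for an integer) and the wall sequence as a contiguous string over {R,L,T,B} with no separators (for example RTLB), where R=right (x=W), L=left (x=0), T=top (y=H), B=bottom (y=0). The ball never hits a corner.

1. t=5 → T at (4,7); v=(-1,-1)
2. t=4 → L at (0,3); v=(1,-1)
3. t=3 → B at (3,0); v=(1,1)
4. t=7 → T at (10,7); v=(1,-1)
5. t=2 → R at (12,5); v=(-1,-1)
6. t=5 → B at (7,0); v=(-1,1)

Final position: (7,0)
Wall sequence: TLBTRB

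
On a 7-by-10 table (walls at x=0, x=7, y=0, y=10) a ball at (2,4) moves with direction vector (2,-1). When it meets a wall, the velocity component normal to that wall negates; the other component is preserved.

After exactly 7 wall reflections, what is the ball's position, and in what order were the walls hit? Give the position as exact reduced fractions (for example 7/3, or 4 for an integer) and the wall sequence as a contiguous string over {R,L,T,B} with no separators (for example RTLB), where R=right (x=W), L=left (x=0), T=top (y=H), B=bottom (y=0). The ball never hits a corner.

Final position: (7,15/2)
Wall sequence: RBLRLTR

1. t=5/2 → R at (7,3/2); v=(-2,-1)
2. t=3/2 → B at (4,0); v=(-2,1)
3. t=2 → L at (0,2); v=(2,1)
4. t=7/2 → R at (7,11/2); v=(-2,1)
5. t=7/2 → L at (0,9); v=(2,1)
6. t=1 → T at (2,10); v=(2,-1)
7. t=5/2 → R at (7,15/2); v=(-2,-1)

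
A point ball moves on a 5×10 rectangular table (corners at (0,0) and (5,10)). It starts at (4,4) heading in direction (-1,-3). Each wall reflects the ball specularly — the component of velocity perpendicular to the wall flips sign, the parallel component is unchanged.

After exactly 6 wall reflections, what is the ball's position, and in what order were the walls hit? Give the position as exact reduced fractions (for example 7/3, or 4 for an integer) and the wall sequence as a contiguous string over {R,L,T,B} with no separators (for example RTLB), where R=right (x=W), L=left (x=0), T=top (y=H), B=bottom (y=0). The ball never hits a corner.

1. t=4/3 → B at (8/3,0); v=(-1,3)
2. t=8/3 → L at (0,8); v=(1,3)
3. t=2/3 → T at (2/3,10); v=(1,-3)
4. t=10/3 → B at (4,0); v=(1,3)
5. t=1 → R at (5,3); v=(-1,3)
6. t=7/3 → T at (8/3,10); v=(-1,-3)

Final position: (8/3,10)
Wall sequence: BLTBRT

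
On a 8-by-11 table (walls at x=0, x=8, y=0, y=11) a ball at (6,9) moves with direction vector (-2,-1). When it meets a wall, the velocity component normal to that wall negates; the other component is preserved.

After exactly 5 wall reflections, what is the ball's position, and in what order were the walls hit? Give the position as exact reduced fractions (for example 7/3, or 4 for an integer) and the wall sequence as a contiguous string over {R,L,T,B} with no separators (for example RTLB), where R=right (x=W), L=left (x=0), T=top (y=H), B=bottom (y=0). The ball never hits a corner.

Final position: (8,6)
Wall sequence: LRBLR

1. t=3 → L at (0,6); v=(2,-1)
2. t=4 → R at (8,2); v=(-2,-1)
3. t=2 → B at (4,0); v=(-2,1)
4. t=2 → L at (0,2); v=(2,1)
5. t=4 → R at (8,6); v=(-2,1)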